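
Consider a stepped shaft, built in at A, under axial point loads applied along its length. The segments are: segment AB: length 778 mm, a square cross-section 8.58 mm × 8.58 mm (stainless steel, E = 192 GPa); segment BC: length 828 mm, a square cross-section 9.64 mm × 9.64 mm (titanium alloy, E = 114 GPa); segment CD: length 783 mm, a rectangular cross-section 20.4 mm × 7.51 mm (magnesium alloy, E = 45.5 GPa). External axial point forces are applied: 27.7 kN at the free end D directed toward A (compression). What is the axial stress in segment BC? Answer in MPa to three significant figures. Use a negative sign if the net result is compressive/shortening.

Internal axial forces (sectioning from the free end, tension +): N_CD = -27.7 kN, N_BC = -27.7 kN, N_AB = -27.7 kN.
A_BC = 92.93 mm².
σ_BC = N_BC/A_BC = -27700/92.93 = -298.1 MPa.

-298 MPa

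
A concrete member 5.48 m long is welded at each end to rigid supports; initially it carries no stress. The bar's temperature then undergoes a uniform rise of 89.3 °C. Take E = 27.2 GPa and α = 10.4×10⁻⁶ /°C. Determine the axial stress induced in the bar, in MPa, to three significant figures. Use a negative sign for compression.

Free thermal expansion αLΔT = 10.4e-6 · 5480 · 89.3 = 5.089 mm.
The walls impose strain ε = −(5.089)/5480 = -9.2872e-04; σ = Eε = 27200 · -9.2872e-04 = -25.26 MPa.

-25.3 MPa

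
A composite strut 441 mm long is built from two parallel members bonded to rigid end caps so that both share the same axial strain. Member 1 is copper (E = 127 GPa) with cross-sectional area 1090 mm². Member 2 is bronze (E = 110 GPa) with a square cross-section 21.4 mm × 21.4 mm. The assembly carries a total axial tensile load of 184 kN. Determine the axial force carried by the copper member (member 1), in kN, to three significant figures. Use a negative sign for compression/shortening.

A_2 = 458 mm².
Equal strain + equilibrium ⇒ each member carries load in proportion to AE: A₁E₁ = 138400000 N, A₂E₂ = 50380000 N, ΣAE = 188800000 N.
F₁ = P·A₁E₁/ΣAE = 184000·138400000/188800000 = 134900 N.

135 kN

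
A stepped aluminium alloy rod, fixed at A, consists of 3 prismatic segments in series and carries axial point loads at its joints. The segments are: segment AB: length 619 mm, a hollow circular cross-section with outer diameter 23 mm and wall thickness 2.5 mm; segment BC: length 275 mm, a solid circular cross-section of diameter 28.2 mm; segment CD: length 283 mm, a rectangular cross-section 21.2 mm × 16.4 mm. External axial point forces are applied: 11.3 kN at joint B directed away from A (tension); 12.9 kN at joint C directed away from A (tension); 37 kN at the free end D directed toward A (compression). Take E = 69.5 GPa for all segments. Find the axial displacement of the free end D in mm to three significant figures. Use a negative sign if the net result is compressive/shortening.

-1.29 mm

Internal axial forces (sectioning from the free end, tension +): N_CD = -37 kN, N_BC = -24.1 kN, N_AB = -12.8 kN.
A_AB = 161 mm².
A_BC = 624.6 mm².
A_CD = 347.7 mm².
δ_AB = -12800·619/(161·69500) = -0.7081 mm
δ_BC = -24100·275/(624.6·69500) = -0.1527 mm
δ_CD = -37000·283/(347.7·69500) = -0.4333 mm
δ = Σδ_i = -1.294 mm.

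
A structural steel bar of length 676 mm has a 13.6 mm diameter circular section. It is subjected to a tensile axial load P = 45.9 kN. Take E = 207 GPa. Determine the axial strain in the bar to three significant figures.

0.00153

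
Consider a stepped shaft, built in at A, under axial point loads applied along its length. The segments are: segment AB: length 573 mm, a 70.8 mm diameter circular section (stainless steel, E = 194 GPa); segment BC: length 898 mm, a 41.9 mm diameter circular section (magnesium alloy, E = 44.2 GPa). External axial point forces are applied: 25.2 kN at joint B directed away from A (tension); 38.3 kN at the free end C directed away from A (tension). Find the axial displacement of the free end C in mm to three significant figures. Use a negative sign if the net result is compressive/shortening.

Internal axial forces (sectioning from the free end, tension +): N_BC = 38.3 kN, N_AB = 63.5 kN.
A_AB = 3937 mm².
A_BC = 1379 mm².
δ_AB = 63500·573/(3937·194000) = 0.04764 mm
δ_BC = 38300·898/(1379·44200) = 0.5643 mm
δ = Σδ_i = 0.612 mm.

0.612 mm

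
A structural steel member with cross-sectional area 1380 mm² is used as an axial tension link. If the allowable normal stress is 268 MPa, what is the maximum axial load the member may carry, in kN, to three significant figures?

370 kN

P_max = σ_allow · A = 268 · 1380 = 369800 N = 369.8 kN.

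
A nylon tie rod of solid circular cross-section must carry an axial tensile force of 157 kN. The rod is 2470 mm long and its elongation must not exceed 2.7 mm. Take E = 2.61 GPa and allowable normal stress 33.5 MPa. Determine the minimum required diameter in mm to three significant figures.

Required area A ≥ P/σ_allow = 157000/33.5 = 4687 mm².
For a solid circular section, d ≥ √(4A/π) = 77.25 mm.
Elongation limit: A ≥ PL/(Eδ_allow) = 157000·2470/(2610·2.7) = 55030 mm² ⇒ d ≥ 264.7 mm.
The elongation limit governs.

265 mm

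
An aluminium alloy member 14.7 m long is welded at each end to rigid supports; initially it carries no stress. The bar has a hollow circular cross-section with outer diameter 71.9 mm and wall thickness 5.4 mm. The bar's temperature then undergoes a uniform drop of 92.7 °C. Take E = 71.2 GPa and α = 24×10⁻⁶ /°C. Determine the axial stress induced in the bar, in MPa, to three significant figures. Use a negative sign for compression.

Free thermal expansion αLΔT = 24e-6 · 14700 · -92.7 = -32.7 mm.
The walls impose strain ε = −(-32.7)/14700 = 2.2248e-03; σ = Eε = 71200 · 2.2248e-03 = 158.4 MPa.

158 MPa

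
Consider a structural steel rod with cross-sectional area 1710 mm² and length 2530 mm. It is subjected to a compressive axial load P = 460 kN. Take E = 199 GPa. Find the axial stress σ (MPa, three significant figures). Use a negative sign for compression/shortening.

σ = N/A = -460000/1710 = -269 MPa.

-269 MPa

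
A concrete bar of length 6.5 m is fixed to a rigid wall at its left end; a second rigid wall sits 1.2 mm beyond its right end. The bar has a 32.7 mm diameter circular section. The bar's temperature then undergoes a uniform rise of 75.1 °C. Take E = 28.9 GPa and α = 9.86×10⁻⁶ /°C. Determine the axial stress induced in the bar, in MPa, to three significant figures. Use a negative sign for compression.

-16.1 MPa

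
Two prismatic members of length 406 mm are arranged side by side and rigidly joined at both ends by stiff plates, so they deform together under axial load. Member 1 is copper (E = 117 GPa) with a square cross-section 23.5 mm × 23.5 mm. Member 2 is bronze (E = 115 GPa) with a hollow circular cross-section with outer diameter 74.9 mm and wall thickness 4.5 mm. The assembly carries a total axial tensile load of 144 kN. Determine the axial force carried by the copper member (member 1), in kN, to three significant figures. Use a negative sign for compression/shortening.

A_1 = 552.2 mm².
A_2 = 995.3 mm².
Equal strain + equilibrium ⇒ each member carries load in proportion to AE: A₁E₁ = 64610000 N, A₂E₂ = 114500000 N, ΣAE = 179100000 N.
F₁ = P·A₁E₁/ΣAE = 144000·64610000/179100000 = 51960 N.

52.0 kN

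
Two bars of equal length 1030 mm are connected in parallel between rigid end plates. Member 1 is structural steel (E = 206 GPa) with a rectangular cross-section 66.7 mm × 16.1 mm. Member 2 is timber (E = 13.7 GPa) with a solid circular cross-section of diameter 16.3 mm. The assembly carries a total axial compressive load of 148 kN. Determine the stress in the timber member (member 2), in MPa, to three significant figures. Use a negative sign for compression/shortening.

-9.05 MPa

A_1 = 1074 mm².
A_2 = 208.7 mm².
Equal strain + equilibrium ⇒ each member carries load in proportion to AE: A₁E₁ = 221200000 N, A₂E₂ = 2859000 N, ΣAE = 224100000 N.
σ₂ = P·E₂/ΣAE = -148000·13700/224100000 = -9.049 MPa.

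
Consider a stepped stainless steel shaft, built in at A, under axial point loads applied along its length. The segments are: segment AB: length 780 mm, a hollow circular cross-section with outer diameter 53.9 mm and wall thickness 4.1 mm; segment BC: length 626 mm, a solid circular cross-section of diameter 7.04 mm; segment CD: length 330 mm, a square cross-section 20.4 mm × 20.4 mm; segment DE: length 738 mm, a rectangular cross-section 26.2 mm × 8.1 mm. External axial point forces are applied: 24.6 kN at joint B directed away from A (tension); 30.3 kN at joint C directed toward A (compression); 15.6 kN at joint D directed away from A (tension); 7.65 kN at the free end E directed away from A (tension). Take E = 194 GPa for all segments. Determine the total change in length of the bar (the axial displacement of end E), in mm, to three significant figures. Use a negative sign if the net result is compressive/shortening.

Internal axial forces (sectioning from the free end, tension +): N_DE = 7.65 kN, N_CD = 23.25 kN, N_BC = -7.05 kN, N_AB = 17.55 kN.
A_AB = 641.5 mm².
A_BC = 38.93 mm².
A_CD = 416.2 mm².
A_DE = 212.2 mm².
δ_AB = 17550·780/(641.5·194000) = 0.11 mm
δ_BC = -7050·626/(38.93·194000) = -0.5844 mm
δ_CD = 23250·330/(416.2·194000) = 0.09503 mm
δ_DE = 7650·738/(212.2·194000) = 0.1371 mm
δ = Σδ_i = -0.2423 mm.

-0.242 mm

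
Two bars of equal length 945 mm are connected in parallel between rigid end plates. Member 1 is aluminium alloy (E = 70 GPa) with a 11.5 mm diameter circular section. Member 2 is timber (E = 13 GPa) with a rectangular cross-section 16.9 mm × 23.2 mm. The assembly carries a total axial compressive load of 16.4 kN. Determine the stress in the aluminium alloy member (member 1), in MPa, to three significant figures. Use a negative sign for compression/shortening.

A_1 = 103.9 mm².
A_2 = 392.1 mm².
Equal strain + equilibrium ⇒ each member carries load in proportion to AE: A₁E₁ = 7271000 N, A₂E₂ = 5097000 N, ΣAE = 12370000 N.
σ₁ = P·E₁/ΣAE = -16400·70000/12370000 = -92.82 MPa.

-92.8 MPa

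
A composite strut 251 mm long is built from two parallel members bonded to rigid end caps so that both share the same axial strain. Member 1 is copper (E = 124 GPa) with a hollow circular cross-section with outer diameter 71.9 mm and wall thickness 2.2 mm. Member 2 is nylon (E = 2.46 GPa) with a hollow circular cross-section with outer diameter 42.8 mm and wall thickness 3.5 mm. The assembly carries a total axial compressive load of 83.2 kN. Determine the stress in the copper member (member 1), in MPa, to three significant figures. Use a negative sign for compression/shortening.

A_1 = 481.7 mm².
A_2 = 432.1 mm².
Equal strain + equilibrium ⇒ each member carries load in proportion to AE: A₁E₁ = 59730000 N, A₂E₂ = 1063000 N, ΣAE = 60800000 N.
σ₁ = P·E₁/ΣAE = -83200·124000/60800000 = -169.7 MPa.

-170 MPa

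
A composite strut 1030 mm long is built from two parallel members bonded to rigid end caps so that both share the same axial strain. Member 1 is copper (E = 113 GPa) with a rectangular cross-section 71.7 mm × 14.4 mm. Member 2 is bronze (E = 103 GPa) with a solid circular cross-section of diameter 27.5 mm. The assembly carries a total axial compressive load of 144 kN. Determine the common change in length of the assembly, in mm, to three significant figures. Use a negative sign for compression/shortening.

-0.834 mm

A_1 = 1032 mm².
A_2 = 594 mm².
Equal strain + equilibrium ⇒ each member carries load in proportion to AE: A₁E₁ = 116700000 N, A₂E₂ = 61180000 N, ΣAE = 177800000 N.
δ = PL/ΣAE = -144000·1030/177800000 = -0.834 mm.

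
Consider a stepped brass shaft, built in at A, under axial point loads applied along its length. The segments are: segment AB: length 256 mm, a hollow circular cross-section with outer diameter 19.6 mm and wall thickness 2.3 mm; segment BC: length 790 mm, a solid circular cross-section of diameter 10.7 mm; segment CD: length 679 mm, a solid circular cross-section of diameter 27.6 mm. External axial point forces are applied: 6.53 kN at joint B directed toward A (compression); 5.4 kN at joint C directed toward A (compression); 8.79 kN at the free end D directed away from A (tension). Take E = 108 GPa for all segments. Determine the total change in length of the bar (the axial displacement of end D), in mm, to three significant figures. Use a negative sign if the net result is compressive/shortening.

Internal axial forces (sectioning from the free end, tension +): N_CD = 8.79 kN, N_BC = 3.39 kN, N_AB = -3.14 kN.
A_AB = 125 mm².
A_BC = 89.92 mm².
A_CD = 598.3 mm².
δ_AB = -3140·256/(125·108000) = -0.05954 mm
δ_BC = 3390·790/(89.92·108000) = 0.2758 mm
δ_CD = 8790·679/(598.3·108000) = 0.09237 mm
δ = Σδ_i = 0.3086 mm.

0.309 mm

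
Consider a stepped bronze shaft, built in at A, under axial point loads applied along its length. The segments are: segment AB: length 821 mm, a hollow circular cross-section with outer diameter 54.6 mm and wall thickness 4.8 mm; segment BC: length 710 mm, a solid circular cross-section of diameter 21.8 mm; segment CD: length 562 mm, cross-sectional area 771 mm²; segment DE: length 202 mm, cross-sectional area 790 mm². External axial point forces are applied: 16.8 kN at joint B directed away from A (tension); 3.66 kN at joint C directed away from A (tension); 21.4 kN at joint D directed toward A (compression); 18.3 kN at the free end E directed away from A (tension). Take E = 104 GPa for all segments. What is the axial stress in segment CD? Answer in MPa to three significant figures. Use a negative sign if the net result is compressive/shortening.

Internal axial forces (sectioning from the free end, tension +): N_DE = 18.3 kN, N_CD = -3.1 kN, N_BC = 0.56 kN, N_AB = 17.36 kN.
σ_CD = N_CD/A_CD = -3100/771 = -4.021 MPa.

-4.02 MPa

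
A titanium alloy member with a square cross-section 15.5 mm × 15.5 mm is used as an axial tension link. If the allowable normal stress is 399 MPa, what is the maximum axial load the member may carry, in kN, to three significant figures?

95.9 kN

A = 240.2 mm².
P_max = σ_allow · A = 399 · 240.2 = 95860 N = 95.86 kN.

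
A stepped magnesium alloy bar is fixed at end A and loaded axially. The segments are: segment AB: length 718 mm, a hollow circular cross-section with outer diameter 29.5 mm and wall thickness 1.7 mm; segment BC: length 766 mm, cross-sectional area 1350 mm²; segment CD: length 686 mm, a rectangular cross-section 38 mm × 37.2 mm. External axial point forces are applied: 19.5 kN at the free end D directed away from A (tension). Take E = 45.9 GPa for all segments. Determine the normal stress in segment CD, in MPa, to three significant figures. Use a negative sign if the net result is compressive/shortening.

Internal axial forces (sectioning from the free end, tension +): N_CD = 19.5 kN, N_BC = 19.5 kN, N_AB = 19.5 kN.
A_CD = 1414 mm².
σ_CD = N_CD/A_CD = 19500/1414 = 13.79 MPa.

13.8 MPa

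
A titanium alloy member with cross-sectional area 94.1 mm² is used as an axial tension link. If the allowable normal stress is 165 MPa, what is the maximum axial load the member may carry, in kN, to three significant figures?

P_max = σ_allow · A = 165 · 94.1 = 15530 N = 15.53 kN.

15.5 kN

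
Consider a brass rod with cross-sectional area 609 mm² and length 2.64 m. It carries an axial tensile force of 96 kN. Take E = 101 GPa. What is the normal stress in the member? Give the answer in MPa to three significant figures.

158 MPa

σ = N/A = 96000/609 = 157.6 MPa.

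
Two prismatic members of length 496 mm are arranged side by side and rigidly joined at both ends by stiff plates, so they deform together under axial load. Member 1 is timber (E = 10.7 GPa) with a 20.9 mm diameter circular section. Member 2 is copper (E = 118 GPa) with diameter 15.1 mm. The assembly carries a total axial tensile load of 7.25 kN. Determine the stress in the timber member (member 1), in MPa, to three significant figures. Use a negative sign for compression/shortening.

3.13 MPa

A_1 = 343.1 mm².
A_2 = 179.1 mm².
Equal strain + equilibrium ⇒ each member carries load in proportion to AE: A₁E₁ = 3671000 N, A₂E₂ = 21130000 N, ΣAE = 24800000 N.
σ₁ = P·E₁/ΣAE = 7250·10700/24800000 = 3.128 MPa.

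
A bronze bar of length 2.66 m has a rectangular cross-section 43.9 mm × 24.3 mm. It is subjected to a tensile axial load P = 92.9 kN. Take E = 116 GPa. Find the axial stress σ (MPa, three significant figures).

87.1 MPa

A = 1067 mm².
σ = N/A = 92900/1067 = 87.09 MPa.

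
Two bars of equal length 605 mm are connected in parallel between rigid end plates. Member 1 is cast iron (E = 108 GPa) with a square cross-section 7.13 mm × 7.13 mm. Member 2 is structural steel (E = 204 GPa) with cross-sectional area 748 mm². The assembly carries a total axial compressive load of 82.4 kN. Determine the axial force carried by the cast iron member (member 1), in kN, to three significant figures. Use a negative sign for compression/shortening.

-2.86 kN

A_1 = 50.84 mm².
Equal strain + equilibrium ⇒ each member carries load in proportion to AE: A₁E₁ = 5490000 N, A₂E₂ = 152600000 N, ΣAE = 158100000 N.
F₁ = P·A₁E₁/ΣAE = -82400·5490000/158100000 = -2862 N.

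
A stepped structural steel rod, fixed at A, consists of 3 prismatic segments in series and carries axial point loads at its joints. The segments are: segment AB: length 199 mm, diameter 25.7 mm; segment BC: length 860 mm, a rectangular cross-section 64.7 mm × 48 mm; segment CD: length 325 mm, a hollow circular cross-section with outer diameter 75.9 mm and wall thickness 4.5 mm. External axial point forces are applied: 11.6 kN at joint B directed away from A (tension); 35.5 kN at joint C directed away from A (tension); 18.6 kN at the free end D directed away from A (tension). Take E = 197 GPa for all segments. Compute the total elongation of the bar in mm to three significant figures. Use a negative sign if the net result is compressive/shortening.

0.234 mm

Internal axial forces (sectioning from the free end, tension +): N_CD = 18.6 kN, N_BC = 54.1 kN, N_AB = 65.7 kN.
A_AB = 518.7 mm².
A_BC = 3106 mm².
A_CD = 1009 mm².
δ_AB = 65700·199/(518.7·197000) = 0.1279 mm
δ_BC = 54100·860/(3106·197000) = 0.07605 mm
δ_CD = 18600·325/(1009·197000) = 0.0304 mm
δ = Σδ_i = 0.2344 mm.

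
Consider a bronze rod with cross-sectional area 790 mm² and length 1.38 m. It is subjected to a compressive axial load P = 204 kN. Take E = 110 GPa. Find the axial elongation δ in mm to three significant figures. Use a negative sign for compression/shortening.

δ_mech = NL/(AE) = -204000·1380/(790·110000) = -3.24 mm.

-3.24 mm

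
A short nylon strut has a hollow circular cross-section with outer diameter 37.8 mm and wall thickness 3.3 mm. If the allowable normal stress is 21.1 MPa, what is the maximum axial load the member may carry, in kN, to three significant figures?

A = 357.7 mm².
P_max = σ_allow · A = 21.1 · 357.7 = 7547 N = 7.547 kN.

7.55 kN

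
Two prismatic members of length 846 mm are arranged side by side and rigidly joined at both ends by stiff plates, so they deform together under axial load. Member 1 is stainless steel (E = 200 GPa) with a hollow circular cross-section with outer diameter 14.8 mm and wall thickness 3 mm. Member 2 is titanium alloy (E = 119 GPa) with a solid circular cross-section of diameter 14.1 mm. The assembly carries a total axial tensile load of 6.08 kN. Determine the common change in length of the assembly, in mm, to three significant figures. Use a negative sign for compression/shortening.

A_1 = 111.2 mm².
A_2 = 156.1 mm².
Equal strain + equilibrium ⇒ each member carries load in proportion to AE: A₁E₁ = 22240000 N, A₂E₂ = 18580000 N, ΣAE = 40820000 N.
δ = PL/ΣAE = 6080·846/40820000 = 0.126 mm.

0.126 mm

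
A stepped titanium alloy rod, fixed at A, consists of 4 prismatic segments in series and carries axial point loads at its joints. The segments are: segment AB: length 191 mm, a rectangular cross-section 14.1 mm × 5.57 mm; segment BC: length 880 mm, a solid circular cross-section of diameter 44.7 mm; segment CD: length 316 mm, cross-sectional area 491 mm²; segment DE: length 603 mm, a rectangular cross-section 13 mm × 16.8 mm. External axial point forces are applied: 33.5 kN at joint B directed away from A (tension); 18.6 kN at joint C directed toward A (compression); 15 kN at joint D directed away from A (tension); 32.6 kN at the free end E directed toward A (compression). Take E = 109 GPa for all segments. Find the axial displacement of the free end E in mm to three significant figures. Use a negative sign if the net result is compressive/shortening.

Internal axial forces (sectioning from the free end, tension +): N_DE = -32.6 kN, N_CD = -17.6 kN, N_BC = -36.2 kN, N_AB = -2.7 kN.
A_AB = 78.54 mm².
A_BC = 1569 mm².
A_DE = 218.4 mm².
δ_AB = -2700·191/(78.54·109000) = -0.06024 mm
δ_BC = -36200·880/(1569·109000) = -0.1862 mm
δ_CD = -17600·316/(491·109000) = -0.1039 mm
δ_DE = -32600·603/(218.4·109000) = -0.8258 mm
δ = Σδ_i = -1.176 mm.

-1.18 mm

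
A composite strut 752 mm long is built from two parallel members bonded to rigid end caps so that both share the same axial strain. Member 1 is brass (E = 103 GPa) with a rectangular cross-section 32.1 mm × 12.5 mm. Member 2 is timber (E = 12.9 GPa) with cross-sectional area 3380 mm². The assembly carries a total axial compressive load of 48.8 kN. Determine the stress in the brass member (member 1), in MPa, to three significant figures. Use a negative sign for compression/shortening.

-59.2 MPa

A_1 = 401.2 mm².
Equal strain + equilibrium ⇒ each member carries load in proportion to AE: A₁E₁ = 41330000 N, A₂E₂ = 43600000 N, ΣAE = 84930000 N.
σ₁ = P·E₁/ΣAE = -48800·103000/84930000 = -59.18 MPa.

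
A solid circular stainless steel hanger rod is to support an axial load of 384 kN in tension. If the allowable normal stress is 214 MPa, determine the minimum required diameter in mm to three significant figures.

47.8 mm

Required area A ≥ P/σ_allow = 384000/214 = 1794 mm².
For a solid circular section, d ≥ √(4A/π) = 47.8 mm.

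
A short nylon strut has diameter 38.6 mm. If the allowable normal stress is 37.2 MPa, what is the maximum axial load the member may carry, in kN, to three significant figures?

A = 1170 mm².
P_max = σ_allow · A = 37.2 · 1170 = 43530 N = 43.53 kN.

43.5 kN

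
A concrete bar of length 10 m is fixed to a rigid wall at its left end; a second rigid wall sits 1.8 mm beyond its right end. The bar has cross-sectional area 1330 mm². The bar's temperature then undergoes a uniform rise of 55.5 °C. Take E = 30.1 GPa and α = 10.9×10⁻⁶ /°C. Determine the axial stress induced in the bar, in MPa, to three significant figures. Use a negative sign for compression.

-12.8 MPa

Free thermal expansion αLΔT = 10.9e-6 · 10000 · 55.5 = 6.05 mm.
The walls engage after the gap closes; constrained expansion = 6.05 − 1.8 = 4.25 mm.
The walls impose strain ε = −(4.25)/10000 = -4.2495e-04; σ = Eε = 30100 · -4.2495e-04 = -12.79 MPa.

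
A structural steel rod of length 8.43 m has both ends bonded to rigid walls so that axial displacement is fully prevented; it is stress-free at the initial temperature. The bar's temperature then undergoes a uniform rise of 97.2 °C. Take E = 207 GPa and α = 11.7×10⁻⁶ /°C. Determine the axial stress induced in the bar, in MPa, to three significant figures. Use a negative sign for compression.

Free thermal expansion αLΔT = 11.7e-6 · 8430 · 97.2 = 9.587 mm.
The walls impose strain ε = −(9.587)/8430 = -1.1372e-03; σ = Eε = 207000 · -1.1372e-03 = -235.4 MPa.

-235 MPa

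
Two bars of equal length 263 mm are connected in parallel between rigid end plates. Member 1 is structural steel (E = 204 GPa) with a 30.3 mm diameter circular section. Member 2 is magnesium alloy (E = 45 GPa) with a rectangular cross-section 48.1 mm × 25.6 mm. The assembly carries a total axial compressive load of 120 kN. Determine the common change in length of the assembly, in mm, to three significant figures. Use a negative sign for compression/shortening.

A_1 = 721.1 mm².
A_2 = 1231 mm².
Equal strain + equilibrium ⇒ each member carries load in proportion to AE: A₁E₁ = 147100000 N, A₂E₂ = 55410000 N, ΣAE = 202500000 N.
δ = PL/ΣAE = -120000·263/202500000 = -0.1558 mm.

-0.156 mm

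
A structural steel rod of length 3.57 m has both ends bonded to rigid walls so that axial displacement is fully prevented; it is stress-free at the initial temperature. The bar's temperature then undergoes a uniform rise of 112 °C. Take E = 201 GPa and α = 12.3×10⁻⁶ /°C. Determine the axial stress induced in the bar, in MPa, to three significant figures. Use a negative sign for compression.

-277 MPa

Free thermal expansion αLΔT = 12.3e-6 · 3570 · 112 = 4.918 mm.
The walls impose strain ε = −(4.918)/3570 = -1.3776e-03; σ = Eε = 201000 · -1.3776e-03 = -276.9 MPa.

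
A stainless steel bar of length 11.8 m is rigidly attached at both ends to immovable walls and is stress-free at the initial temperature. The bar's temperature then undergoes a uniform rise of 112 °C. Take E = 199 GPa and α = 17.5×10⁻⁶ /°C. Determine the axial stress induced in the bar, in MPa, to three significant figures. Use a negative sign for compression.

Free thermal expansion αLΔT = 17.5e-6 · 11800 · 112 = 23.13 mm.
The walls impose strain ε = −(23.13)/11800 = -1.9600e-03; σ = Eε = 199000 · -1.9600e-03 = -390 MPa.

-390 MPa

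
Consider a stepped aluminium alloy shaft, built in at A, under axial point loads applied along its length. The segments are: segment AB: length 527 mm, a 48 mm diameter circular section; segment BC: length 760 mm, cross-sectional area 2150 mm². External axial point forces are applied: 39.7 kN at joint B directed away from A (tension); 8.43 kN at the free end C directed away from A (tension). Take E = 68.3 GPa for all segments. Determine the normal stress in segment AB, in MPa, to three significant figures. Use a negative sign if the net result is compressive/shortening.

Internal axial forces (sectioning from the free end, tension +): N_BC = 8.43 kN, N_AB = 48.13 kN.
A_AB = 1810 mm².
σ_AB = N_AB/A_AB = 48130/1810 = 26.6 MPa.

26.6 MPa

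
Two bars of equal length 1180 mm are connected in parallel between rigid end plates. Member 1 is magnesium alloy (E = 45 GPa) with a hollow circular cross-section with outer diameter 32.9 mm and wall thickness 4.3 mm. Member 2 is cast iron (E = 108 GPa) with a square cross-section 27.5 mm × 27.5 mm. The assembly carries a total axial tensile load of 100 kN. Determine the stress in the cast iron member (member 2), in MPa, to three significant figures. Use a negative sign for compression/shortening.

A_1 = 386.4 mm².
A_2 = 756.2 mm².
Equal strain + equilibrium ⇒ each member carries load in proportion to AE: A₁E₁ = 17390000 N, A₂E₂ = 81680000 N, ΣAE = 99060000 N.
σ₂ = P·E₂/ΣAE = 100000·108000/99060000 = 109 MPa.

109 MPa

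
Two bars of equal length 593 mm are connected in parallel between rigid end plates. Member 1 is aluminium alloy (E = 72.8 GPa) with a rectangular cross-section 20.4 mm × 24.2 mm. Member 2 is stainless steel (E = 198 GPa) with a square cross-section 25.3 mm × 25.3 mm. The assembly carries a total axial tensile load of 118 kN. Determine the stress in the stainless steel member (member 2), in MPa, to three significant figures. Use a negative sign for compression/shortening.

144 MPa

A_1 = 493.7 mm².
A_2 = 640.1 mm².
Equal strain + equilibrium ⇒ each member carries load in proportion to AE: A₁E₁ = 35940000 N, A₂E₂ = 126700000 N, ΣAE = 162700000 N.
σ₂ = P·E₂/ΣAE = 118000·198000/162700000 = 143.6 MPa.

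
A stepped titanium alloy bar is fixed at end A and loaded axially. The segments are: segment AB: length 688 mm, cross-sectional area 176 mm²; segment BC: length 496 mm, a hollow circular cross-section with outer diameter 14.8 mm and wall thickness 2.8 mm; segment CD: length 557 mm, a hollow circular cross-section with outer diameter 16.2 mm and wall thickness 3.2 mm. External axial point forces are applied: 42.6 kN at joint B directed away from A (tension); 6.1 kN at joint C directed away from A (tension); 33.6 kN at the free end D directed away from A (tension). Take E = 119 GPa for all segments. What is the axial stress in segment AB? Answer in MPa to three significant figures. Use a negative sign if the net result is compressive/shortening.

Internal axial forces (sectioning from the free end, tension +): N_CD = 33.6 kN, N_BC = 39.7 kN, N_AB = 82.3 kN.
σ_AB = N_AB/A_AB = 82300/176 = 467.6 MPa.

468 MPa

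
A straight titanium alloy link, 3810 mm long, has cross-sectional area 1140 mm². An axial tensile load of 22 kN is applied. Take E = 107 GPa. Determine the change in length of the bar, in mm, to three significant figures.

0.687 mm

δ_mech = NL/(AE) = 22000·3810/(1140·107000) = 0.6872 mm.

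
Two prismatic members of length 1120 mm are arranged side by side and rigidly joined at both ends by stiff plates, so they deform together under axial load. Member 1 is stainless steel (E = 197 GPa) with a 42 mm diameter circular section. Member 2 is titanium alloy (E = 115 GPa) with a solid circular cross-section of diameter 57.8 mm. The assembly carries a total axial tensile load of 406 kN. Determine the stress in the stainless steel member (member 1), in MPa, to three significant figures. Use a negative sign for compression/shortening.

A_1 = 1385 mm².
A_2 = 2624 mm².
Equal strain + equilibrium ⇒ each member carries load in proportion to AE: A₁E₁ = 272900000 N, A₂E₂ = 301700000 N, ΣAE = 574700000 N.
σ₁ = P·E₁/ΣAE = 406000·197000/574700000 = 139.2 MPa.

139 MPa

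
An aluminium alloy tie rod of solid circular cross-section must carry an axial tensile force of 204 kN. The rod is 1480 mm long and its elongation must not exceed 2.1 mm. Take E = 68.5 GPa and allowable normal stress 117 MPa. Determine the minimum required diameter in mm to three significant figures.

Required area A ≥ P/σ_allow = 204000/117 = 1744 mm².
For a solid circular section, d ≥ √(4A/π) = 47.12 mm.
Elongation limit: A ≥ PL/(Eδ_allow) = 204000·1480/(68500·2.1) = 2099 mm² ⇒ d ≥ 51.69 mm.
The elongation limit governs.

51.7 mm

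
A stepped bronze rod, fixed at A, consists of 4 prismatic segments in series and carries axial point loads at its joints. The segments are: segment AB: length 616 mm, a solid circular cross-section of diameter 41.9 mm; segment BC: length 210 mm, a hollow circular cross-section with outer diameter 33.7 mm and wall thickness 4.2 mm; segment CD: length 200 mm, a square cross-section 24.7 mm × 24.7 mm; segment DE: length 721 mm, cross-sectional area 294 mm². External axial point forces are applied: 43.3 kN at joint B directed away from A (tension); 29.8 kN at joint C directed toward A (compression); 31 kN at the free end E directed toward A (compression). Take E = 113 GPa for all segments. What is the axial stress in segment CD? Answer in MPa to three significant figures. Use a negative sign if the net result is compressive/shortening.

Internal axial forces (sectioning from the free end, tension +): N_DE = -31 kN, N_CD = -31 kN, N_BC = -60.8 kN, N_AB = -17.5 kN.
A_CD = 610.1 mm².
σ_CD = N_CD/A_CD = -31000/610.1 = -50.81 MPa.

-50.8 MPa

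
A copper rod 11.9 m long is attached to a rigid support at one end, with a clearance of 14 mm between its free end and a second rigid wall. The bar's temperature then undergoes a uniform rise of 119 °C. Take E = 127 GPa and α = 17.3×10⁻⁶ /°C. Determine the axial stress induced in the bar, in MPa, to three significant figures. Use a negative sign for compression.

Free thermal expansion αLΔT = 17.3e-6 · 11900 · 119 = 24.5 mm.
The walls engage after the gap closes; constrained expansion = 24.5 − 14 = 10.5 mm.
The walls impose strain ε = −(10.5)/11900 = -8.8223e-04; σ = Eε = 127000 · -8.8223e-04 = -112 MPa.

-112 MPa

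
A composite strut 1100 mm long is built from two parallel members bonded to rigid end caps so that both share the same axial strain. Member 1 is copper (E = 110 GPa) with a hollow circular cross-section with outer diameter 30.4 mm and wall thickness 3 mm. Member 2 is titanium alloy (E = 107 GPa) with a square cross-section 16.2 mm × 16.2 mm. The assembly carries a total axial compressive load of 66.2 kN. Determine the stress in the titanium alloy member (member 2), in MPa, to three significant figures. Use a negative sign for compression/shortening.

A_1 = 258.2 mm².
A_2 = 262.4 mm².
Equal strain + equilibrium ⇒ each member carries load in proportion to AE: A₁E₁ = 28410000 N, A₂E₂ = 28080000 N, ΣAE = 56490000 N.
σ₂ = P·E₂/ΣAE = -66200·107000/56490000 = -125.4 MPa.

-125 MPa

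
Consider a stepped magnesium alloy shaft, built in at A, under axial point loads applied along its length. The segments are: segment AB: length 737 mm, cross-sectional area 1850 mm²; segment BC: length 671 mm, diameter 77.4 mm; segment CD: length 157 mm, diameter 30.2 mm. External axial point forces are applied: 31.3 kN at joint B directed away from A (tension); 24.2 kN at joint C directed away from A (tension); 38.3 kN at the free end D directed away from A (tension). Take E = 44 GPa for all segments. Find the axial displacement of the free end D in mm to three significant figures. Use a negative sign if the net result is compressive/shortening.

1.24 mm

Internal axial forces (sectioning from the free end, tension +): N_CD = 38.3 kN, N_BC = 62.5 kN, N_AB = 93.8 kN.
A_BC = 4705 mm².
A_CD = 716.3 mm².
δ_AB = 93800·737/(1850·44000) = 0.8493 mm
δ_BC = 62500·671/(4705·44000) = 0.2026 mm
δ_CD = 38300·157/(716.3·44000) = 0.1908 mm
δ = Σδ_i = 1.243 mm.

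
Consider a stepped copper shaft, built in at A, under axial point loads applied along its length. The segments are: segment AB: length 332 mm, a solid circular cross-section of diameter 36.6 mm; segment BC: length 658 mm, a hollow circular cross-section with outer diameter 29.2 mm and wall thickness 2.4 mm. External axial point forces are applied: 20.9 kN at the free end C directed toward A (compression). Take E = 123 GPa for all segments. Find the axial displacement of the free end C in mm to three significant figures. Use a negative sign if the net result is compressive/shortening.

Internal axial forces (sectioning from the free end, tension +): N_BC = -20.9 kN, N_AB = -20.9 kN.
A_AB = 1052 mm².
A_BC = 202.1 mm².
δ_AB = -20900·332/(1052·123000) = -0.05362 mm
δ_BC = -20900·658/(202.1·123000) = -0.5533 mm
δ = Σδ_i = -0.6069 mm.

-0.607 mm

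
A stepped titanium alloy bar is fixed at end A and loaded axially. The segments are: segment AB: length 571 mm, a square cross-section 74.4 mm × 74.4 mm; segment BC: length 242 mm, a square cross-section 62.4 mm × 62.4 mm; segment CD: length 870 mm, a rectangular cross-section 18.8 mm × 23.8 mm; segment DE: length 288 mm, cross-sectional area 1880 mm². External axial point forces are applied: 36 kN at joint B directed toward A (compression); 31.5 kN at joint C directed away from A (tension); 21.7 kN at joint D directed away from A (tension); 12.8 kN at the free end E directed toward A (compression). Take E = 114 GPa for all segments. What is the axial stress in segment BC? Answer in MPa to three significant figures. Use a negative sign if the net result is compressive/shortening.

10.4 MPa

Internal axial forces (sectioning from the free end, tension +): N_DE = -12.8 kN, N_CD = 8.9 kN, N_BC = 40.4 kN, N_AB = 4.4 kN.
A_BC = 3894 mm².
σ_BC = N_BC/A_BC = 40400/3894 = 10.38 MPa.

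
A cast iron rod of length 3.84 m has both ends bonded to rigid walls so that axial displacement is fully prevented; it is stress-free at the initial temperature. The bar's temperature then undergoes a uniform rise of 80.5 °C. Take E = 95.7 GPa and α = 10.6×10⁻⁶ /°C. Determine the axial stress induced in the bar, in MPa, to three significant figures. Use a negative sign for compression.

Free thermal expansion αLΔT = 10.6e-6 · 3840 · 80.5 = 3.277 mm.
The walls impose strain ε = −(3.277)/3840 = -8.5330e-04; σ = Eε = 95700 · -8.5330e-04 = -81.66 MPa.

-81.7 MPa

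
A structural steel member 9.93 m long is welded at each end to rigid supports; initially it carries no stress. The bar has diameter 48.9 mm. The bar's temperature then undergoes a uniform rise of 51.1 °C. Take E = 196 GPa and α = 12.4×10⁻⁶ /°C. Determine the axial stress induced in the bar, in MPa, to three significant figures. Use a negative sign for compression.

Free thermal expansion αLΔT = 12.4e-6 · 9930 · 51.1 = 6.292 mm.
The walls impose strain ε = −(6.292)/9930 = -6.3364e-04; σ = Eε = 196000 · -6.3364e-04 = -124.2 MPa.

-124 MPa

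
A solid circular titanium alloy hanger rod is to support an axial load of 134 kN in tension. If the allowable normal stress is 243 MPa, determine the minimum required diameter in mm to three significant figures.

26.5 mm

Required area A ≥ P/σ_allow = 134000/243 = 551.4 mm².
For a solid circular section, d ≥ √(4A/π) = 26.5 mm.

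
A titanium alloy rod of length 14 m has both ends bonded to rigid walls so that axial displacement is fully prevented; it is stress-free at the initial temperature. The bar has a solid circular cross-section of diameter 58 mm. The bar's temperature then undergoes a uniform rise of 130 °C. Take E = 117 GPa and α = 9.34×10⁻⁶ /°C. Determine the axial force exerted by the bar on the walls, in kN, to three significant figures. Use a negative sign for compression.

-375 kN

Free thermal expansion αLΔT = 9.34e-6 · 14000 · 130 = 17 mm.
The walls impose strain ε = −(17)/14000 = -1.2142e-03; σ = Eε = 117000 · -1.2142e-03 = -142.1 MPa.
Wall reaction R = σ·A = -142.1·2642 = -375300 N = -375.3 kN.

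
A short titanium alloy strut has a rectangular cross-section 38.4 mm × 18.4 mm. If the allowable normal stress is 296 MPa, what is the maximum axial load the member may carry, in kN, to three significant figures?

209 kN

A = 706.6 mm².
P_max = σ_allow · A = 296 · 706.6 = 209100 N = 209.1 kN.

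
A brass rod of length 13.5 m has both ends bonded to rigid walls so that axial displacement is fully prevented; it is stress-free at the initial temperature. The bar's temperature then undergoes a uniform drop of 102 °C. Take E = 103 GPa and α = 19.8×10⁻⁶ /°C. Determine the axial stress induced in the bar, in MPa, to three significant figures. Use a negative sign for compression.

208 MPa

Free thermal expansion αLΔT = 19.8e-6 · 13500 · -102 = -27.26 mm.
The walls impose strain ε = −(-27.26)/13500 = 2.0196e-03; σ = Eε = 103000 · 2.0196e-03 = 208 MPa.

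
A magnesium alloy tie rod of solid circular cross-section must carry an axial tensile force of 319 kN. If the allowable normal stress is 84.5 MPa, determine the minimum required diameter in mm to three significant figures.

Required area A ≥ P/σ_allow = 319000/84.5 = 3775 mm².
For a solid circular section, d ≥ √(4A/π) = 69.33 mm.

69.3 mm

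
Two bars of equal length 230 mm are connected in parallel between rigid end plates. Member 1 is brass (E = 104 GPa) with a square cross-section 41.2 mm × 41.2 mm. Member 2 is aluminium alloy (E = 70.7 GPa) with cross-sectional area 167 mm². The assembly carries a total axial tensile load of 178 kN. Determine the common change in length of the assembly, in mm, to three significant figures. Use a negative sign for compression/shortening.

A_1 = 1697 mm².
Equal strain + equilibrium ⇒ each member carries load in proportion to AE: A₁E₁ = 176500000 N, A₂E₂ = 11810000 N, ΣAE = 188300000 N.
δ = PL/ΣAE = 178000·230/188300000 = 0.2174 mm.

0.217 mm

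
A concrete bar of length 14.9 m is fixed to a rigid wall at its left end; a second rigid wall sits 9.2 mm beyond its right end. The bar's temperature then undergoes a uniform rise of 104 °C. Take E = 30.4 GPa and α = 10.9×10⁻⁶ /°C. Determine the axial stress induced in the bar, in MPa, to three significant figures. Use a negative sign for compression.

Free thermal expansion αLΔT = 10.9e-6 · 14900 · 104 = 16.89 mm.
The walls engage after the gap closes; constrained expansion = 16.89 − 9.2 = 7.691 mm.
The walls impose strain ε = −(7.691)/14900 = -5.1615e-04; σ = Eε = 30400 · -5.1615e-04 = -15.69 MPa.

-15.7 MPa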